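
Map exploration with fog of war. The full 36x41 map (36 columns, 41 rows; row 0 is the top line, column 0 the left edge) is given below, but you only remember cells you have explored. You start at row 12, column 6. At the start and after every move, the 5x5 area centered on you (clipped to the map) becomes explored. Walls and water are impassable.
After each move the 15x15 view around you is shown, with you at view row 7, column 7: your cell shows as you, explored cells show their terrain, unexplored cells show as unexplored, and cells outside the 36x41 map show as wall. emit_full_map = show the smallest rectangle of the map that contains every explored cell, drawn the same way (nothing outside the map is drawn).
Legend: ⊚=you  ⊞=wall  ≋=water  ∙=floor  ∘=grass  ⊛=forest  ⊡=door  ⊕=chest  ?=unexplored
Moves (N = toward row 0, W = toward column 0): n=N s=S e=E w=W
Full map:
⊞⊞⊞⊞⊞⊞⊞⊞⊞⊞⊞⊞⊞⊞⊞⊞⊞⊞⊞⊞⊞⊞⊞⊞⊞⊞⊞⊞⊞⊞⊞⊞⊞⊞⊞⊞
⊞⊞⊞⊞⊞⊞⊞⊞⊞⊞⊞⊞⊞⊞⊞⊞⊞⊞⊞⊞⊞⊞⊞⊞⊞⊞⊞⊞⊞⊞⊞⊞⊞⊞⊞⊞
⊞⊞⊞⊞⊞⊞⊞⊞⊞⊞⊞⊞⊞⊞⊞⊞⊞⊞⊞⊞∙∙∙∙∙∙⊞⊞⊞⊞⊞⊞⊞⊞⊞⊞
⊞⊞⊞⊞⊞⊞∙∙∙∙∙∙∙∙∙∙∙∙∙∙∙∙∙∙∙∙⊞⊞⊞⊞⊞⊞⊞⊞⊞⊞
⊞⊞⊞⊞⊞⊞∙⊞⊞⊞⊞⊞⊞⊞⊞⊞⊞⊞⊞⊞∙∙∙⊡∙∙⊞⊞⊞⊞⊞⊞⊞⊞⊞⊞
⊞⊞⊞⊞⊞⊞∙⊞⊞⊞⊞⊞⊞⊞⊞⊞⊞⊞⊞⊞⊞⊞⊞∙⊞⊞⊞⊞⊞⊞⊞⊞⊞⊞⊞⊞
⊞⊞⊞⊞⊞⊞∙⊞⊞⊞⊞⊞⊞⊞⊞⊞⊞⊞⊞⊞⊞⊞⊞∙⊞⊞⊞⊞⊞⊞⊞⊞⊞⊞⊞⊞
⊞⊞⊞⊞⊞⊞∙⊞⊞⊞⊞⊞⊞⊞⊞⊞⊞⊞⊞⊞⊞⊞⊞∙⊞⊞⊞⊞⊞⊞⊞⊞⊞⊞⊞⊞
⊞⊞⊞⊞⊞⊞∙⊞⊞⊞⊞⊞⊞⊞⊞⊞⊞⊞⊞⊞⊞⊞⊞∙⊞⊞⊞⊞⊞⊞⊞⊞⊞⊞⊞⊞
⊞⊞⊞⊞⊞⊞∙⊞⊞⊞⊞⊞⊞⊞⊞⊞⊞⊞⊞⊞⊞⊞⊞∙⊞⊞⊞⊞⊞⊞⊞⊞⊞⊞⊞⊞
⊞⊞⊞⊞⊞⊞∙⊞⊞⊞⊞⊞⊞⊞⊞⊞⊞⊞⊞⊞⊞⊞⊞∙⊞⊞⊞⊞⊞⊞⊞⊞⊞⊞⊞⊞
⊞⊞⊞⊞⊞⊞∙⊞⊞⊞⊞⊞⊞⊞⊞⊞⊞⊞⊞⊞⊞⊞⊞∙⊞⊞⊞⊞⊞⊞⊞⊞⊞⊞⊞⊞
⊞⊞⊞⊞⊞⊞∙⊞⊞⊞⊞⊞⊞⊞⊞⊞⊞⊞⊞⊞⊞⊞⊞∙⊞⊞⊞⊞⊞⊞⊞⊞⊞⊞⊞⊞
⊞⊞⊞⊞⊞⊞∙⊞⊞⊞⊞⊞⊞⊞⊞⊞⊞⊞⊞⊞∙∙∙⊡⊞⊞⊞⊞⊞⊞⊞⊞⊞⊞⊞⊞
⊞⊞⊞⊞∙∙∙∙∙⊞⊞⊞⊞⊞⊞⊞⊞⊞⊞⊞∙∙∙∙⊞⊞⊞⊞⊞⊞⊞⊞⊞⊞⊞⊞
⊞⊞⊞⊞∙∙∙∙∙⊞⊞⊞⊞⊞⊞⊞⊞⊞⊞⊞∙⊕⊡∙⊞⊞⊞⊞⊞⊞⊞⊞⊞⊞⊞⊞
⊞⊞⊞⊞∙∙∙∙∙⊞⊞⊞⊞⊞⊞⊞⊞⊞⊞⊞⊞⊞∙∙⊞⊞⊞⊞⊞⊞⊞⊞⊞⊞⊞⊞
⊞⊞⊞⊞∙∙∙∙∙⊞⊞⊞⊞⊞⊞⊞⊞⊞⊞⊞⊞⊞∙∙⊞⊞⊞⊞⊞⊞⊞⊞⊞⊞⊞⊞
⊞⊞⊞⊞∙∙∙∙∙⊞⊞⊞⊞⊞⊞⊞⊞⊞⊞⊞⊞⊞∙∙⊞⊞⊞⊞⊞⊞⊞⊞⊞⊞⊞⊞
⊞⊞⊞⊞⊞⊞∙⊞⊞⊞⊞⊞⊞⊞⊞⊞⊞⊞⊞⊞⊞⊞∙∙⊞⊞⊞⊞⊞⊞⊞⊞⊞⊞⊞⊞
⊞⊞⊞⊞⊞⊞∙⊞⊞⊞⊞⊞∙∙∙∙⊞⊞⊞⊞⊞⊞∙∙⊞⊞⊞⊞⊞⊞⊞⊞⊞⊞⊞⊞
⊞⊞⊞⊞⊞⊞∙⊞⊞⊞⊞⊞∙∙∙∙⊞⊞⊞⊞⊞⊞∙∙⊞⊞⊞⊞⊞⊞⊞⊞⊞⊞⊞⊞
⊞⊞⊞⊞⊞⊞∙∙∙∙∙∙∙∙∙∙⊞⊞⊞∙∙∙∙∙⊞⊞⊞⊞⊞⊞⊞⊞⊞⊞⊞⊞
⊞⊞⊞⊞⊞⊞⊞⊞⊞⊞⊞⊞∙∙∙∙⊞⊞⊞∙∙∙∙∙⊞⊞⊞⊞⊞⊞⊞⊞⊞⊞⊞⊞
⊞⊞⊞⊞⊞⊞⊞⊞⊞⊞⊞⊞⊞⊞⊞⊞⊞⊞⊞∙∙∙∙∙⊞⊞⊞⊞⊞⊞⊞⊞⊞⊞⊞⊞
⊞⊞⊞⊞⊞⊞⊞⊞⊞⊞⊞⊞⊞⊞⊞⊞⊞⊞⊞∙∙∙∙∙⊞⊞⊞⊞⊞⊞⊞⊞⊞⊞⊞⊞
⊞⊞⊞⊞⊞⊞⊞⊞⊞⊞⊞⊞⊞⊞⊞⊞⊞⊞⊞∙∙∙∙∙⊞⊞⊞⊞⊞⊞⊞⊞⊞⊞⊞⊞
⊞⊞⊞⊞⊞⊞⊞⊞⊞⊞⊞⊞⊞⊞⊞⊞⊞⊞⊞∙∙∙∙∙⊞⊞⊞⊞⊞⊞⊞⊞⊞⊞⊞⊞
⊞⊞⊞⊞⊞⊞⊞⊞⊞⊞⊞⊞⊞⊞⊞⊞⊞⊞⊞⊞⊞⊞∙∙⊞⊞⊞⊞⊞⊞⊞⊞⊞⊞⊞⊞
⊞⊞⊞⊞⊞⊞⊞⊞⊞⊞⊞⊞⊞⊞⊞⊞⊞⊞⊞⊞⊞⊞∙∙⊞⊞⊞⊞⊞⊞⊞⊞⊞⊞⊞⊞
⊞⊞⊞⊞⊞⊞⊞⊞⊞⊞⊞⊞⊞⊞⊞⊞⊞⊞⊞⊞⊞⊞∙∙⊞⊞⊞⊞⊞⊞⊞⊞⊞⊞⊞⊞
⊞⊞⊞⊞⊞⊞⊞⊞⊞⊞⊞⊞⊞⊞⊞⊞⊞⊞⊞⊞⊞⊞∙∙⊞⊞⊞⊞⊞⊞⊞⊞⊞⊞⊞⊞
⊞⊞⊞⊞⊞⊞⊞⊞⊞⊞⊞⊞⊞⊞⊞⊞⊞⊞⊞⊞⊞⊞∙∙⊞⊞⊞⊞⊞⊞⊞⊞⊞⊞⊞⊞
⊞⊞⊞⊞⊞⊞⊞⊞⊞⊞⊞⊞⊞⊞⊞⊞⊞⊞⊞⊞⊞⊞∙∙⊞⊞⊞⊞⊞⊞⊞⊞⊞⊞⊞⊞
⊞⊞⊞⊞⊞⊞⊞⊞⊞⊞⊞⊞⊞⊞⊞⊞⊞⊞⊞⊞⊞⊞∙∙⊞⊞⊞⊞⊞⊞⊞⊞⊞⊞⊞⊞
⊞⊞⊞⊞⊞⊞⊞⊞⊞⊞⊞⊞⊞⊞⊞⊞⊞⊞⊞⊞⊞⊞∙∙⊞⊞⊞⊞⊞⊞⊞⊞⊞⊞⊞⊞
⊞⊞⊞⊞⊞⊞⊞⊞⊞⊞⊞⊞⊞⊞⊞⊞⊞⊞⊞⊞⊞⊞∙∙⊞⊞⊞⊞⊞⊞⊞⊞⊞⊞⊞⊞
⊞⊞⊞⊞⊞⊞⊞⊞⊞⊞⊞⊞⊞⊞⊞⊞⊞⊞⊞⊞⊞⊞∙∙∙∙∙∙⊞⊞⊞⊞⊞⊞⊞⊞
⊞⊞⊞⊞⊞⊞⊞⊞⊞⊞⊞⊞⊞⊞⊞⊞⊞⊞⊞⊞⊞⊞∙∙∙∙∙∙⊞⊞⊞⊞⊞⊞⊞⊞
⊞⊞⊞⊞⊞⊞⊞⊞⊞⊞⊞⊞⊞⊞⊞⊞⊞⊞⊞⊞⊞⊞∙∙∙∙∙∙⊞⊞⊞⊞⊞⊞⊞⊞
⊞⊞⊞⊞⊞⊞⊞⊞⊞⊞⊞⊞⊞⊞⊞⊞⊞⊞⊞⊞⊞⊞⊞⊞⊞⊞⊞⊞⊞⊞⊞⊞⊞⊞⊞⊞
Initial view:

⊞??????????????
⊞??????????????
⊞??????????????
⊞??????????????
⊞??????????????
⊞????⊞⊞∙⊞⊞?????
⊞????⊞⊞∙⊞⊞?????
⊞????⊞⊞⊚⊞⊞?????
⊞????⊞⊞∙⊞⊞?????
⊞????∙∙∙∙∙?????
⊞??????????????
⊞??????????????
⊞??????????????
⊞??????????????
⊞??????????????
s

⊞??????????????
⊞??????????????
⊞??????????????
⊞??????????????
⊞????⊞⊞∙⊞⊞?????
⊞????⊞⊞∙⊞⊞?????
⊞????⊞⊞∙⊞⊞?????
⊞????⊞⊞⊚⊞⊞?????
⊞????∙∙∙∙∙?????
⊞????∙∙∙∙∙?????
⊞??????????????
⊞??????????????
⊞??????????????
⊞??????????????
⊞??????????????

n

⊞??????????????
⊞??????????????
⊞??????????????
⊞??????????????
⊞??????????????
⊞????⊞⊞∙⊞⊞?????
⊞????⊞⊞∙⊞⊞?????
⊞????⊞⊞⊚⊞⊞?????
⊞????⊞⊞∙⊞⊞?????
⊞????∙∙∙∙∙?????
⊞????∙∙∙∙∙?????
⊞??????????????
⊞??????????????
⊞??????????????
⊞??????????????

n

⊞??????????????
⊞??????????????
⊞??????????????
⊞??????????????
⊞??????????????
⊞????⊞⊞∙⊞⊞?????
⊞????⊞⊞∙⊞⊞?????
⊞????⊞⊞⊚⊞⊞?????
⊞????⊞⊞∙⊞⊞?????
⊞????⊞⊞∙⊞⊞?????
⊞????∙∙∙∙∙?????
⊞????∙∙∙∙∙?????
⊞??????????????
⊞??????????????
⊞??????????????

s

⊞??????????????
⊞??????????????
⊞??????????????
⊞??????????????
⊞????⊞⊞∙⊞⊞?????
⊞????⊞⊞∙⊞⊞?????
⊞????⊞⊞∙⊞⊞?????
⊞????⊞⊞⊚⊞⊞?????
⊞????⊞⊞∙⊞⊞?????
⊞????∙∙∙∙∙?????
⊞????∙∙∙∙∙?????
⊞??????????????
⊞??????????????
⊞??????????????
⊞??????????????

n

⊞??????????????
⊞??????????????
⊞??????????????
⊞??????????????
⊞??????????????
⊞????⊞⊞∙⊞⊞?????
⊞????⊞⊞∙⊞⊞?????
⊞????⊞⊞⊚⊞⊞?????
⊞????⊞⊞∙⊞⊞?????
⊞????⊞⊞∙⊞⊞?????
⊞????∙∙∙∙∙?????
⊞????∙∙∙∙∙?????
⊞??????????????
⊞??????????????
⊞??????????????

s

⊞??????????????
⊞??????????????
⊞??????????????
⊞??????????????
⊞????⊞⊞∙⊞⊞?????
⊞????⊞⊞∙⊞⊞?????
⊞????⊞⊞∙⊞⊞?????
⊞????⊞⊞⊚⊞⊞?????
⊞????⊞⊞∙⊞⊞?????
⊞????∙∙∙∙∙?????
⊞????∙∙∙∙∙?????
⊞??????????????
⊞??????????????
⊞??????????????
⊞??????????????

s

⊞??????????????
⊞??????????????
⊞??????????????
⊞????⊞⊞∙⊞⊞?????
⊞????⊞⊞∙⊞⊞?????
⊞????⊞⊞∙⊞⊞?????
⊞????⊞⊞∙⊞⊞?????
⊞????⊞⊞⊚⊞⊞?????
⊞????∙∙∙∙∙?????
⊞????∙∙∙∙∙?????
⊞??????????????
⊞??????????????
⊞??????????????
⊞??????????????
⊞??????????????


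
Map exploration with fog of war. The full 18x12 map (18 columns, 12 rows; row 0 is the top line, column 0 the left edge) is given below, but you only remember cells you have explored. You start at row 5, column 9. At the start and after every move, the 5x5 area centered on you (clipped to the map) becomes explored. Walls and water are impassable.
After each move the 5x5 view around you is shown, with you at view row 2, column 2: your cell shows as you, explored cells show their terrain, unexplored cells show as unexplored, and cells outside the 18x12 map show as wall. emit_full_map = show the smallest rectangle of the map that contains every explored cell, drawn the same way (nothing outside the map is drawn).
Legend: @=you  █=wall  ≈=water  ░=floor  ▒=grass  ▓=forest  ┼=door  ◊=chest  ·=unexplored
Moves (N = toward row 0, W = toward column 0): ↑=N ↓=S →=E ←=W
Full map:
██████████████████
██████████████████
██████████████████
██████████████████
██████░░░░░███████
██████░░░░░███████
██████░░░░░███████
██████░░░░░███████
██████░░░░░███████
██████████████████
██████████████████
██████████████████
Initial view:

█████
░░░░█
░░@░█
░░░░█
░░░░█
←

█████
░░░░░
░░@░░
░░░░░
░░░░░

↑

█████
█████
░░@░░
░░░░░
░░░░░

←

█████
█████
█░@░░
█░░░░
█░░░░

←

█████
█████
██@░░
██░░░
██░░░

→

█████
█████
█░@░░
█░░░░
█░░░░

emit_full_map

███████·
████████
██░@░░░█
██░░░░░█
██░░░░░█
··░░░░░█

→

█████
█████
░░@░░
░░░░░
░░░░░

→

█████
█████
░░@░█
░░░░█
░░░░█


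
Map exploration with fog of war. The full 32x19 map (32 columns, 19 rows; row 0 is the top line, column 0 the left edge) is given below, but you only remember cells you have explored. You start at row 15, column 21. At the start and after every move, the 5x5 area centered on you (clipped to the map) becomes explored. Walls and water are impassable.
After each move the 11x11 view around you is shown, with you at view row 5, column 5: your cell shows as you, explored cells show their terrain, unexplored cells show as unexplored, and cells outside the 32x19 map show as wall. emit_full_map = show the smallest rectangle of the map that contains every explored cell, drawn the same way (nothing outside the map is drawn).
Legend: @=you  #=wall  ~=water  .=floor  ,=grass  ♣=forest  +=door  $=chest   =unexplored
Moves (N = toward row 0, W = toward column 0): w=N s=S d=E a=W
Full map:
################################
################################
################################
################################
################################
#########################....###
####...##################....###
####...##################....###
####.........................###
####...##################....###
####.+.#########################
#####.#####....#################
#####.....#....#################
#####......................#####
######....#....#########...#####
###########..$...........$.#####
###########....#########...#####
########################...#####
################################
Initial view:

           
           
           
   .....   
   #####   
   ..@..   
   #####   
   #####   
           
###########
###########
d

           
           
           
  ......   
  #####.   
  ...@..   
  #####.   
  #####.   
           
###########
###########

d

           
           
           
 .......   
 #####..   
 ....@.$   
 #####..   
 #####..   
           
###########
###########

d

           
           
           
........   
#####...   
.....@$.   
#####...   
#####...   
           
###########
###########

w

           
           
           
   #####   
........   
#####@..   
......$.   
#####...   
#####...   
           
###########

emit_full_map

   #####
........
#####@..
......$.
#####...
#####...

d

           
           
           
  ######   
.......#   
####.@.#   
.....$.#   
####...#   
####...    
           
###########

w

           
           
           
   #####   
  ######   
.....@.#   
####...#   
.....$.#   
####...#   
####...    
           

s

           
           
   #####   
  ######   
.......#   
####.@.#   
.....$.#   
####...#   
####...    
           
###########

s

           
   #####   
  ######   
.......#   
####...#   
.....@.#   
####...#   
####...#   
           
###########
###########

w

           
           
   #####   
  ######   
.......#   
####.@.#   
.....$.#   
####...#   
####...#   
           
###########

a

           
           
    #####  
   ######  
........#  
#####@..#  
......$.#  
#####...#  
#####...#  
           
###########

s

           
    #####  
   ######  
........#  
#####...#  
.....@$.#  
#####...#  
#####...#  
           
###########
###########

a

           
     ##### 
    ###### 
 ........# 
 #####...# 
 ....@.$.# 
 #####...# 
 #####...# 
           
###########
###########

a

           
      #####
     ######
  ........#
  #####...#
  ...@..$.#
  #####...#
  #####...#
           
###########
###########

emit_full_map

    #####
   ######
........#
#####...#
...@..$.#
#####...#
#####...#

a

           
       ####
      #####
   ........
   #####...
   ..@...$.
   #####...
   #####...
           
###########
###########

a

           
        ###
       ####
   ........
   ######..
   ..@....$
   ######..
   ######..
           
###########
###########

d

           
       ####
      #####
  .........
  ######...
  ...@...$.
  ######...
  ######...
           
###########
###########

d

           
      #####
     ######
 .........#
 ######...#
 ....@..$.#
 ######...#
 ######...#
           
###########
###########

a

           
       ####
      #####
  .........
  ######...
  ...@...$.
  ######...
  ######...
           
###########
###########

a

           
        ###
       ####
   ........
   ######..
   ..@....$
   ######..
   ######..
           
###########
###########

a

           
         ##
        ###
   ........
   #######.
   ..@.....
   #######.
   #######.
           
###########
###########

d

           
        ###
       ####
  .........
  #######..
  ...@....$
  #######..
  #######..
           
###########
###########

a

           
         ##
        ###
   ........
   #######.
   ..@.....
   #######.
   #######.
           
###########
###########

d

           
        ###
       ####
  .........
  #######..
  ...@....$
  #######..
  #######..
           
###########
###########


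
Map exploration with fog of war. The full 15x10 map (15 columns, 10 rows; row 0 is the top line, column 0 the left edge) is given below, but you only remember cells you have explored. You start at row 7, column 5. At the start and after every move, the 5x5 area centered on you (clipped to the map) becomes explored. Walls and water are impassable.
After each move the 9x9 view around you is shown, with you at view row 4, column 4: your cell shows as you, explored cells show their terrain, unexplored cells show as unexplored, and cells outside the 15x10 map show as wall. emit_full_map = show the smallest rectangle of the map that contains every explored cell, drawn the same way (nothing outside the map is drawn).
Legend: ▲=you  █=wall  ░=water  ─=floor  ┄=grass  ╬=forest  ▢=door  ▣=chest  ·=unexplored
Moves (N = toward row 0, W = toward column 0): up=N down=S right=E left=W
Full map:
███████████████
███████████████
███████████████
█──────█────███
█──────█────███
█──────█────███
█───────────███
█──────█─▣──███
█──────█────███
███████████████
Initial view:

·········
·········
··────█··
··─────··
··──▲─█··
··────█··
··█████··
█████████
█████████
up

·········
·········
··────█··
··────█··
··──▲──··
··────█··
··────█··
··█████··
█████████

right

·········
·········
·────█─··
·────█─··
·───▲──··
·────█─··
·────█─··
·█████···
█████████

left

·········
·········
··────█─·
··────█─·
··──▲───·
··────█─·
··────█─·
··█████··
█████████

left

·········
·········
··─────█─
··─────█─
··──▲────
··─────█─
··─────█─
···█████·
█████████

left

█········
█········
█·──────█
█·──────█
█·──▲────
█·──────█
█·──────█
█···█████
█████████

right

·········
·········
·──────█─
·──────█─
·───▲────
·──────█─
·──────█─
···█████·
█████████

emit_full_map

──────█─
──────█─
───▲────
──────█─
──────█─
··█████·

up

·········
·········
··─────··
·──────█─
·───▲──█─
·────────
·──────█─
·──────█─
···█████·

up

·········
·········
··█████··
··─────··
·───▲──█─
·──────█─
·────────
·──────█─
·──────█─

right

·········
·········
·██████··
·─────█··
────▲─█─·
──────█─·
────────·
──────█─·
──────█─·

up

█████████
·········
··█████··
·██████··
·───▲─█··
──────█─·
──────█─·
────────·
──────█─·

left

█████████
·········
··██████·
··██████·
··──▲──█·
·──────█─
·──────█─
·────────
·──────█─

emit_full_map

·██████·
·██████·
·──▲──█·
──────█─
──────█─
────────
──────█─
──────█─
··█████·

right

█████████
·········
·██████··
·██████··
·───▲─█··
──────█─·
──────█─·
────────·
──────█─·

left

█████████
·········
··██████·
··██████·
··──▲──█·
·──────█─
·──────█─
·────────
·──────█─

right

█████████
·········
·██████··
·██████··
·───▲─█··
──────█─·
──────█─·
────────·
──────█─·

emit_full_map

·██████·
·██████·
·───▲─█·
──────█─
──────█─
────────
──────█─
──────█─
··█████·


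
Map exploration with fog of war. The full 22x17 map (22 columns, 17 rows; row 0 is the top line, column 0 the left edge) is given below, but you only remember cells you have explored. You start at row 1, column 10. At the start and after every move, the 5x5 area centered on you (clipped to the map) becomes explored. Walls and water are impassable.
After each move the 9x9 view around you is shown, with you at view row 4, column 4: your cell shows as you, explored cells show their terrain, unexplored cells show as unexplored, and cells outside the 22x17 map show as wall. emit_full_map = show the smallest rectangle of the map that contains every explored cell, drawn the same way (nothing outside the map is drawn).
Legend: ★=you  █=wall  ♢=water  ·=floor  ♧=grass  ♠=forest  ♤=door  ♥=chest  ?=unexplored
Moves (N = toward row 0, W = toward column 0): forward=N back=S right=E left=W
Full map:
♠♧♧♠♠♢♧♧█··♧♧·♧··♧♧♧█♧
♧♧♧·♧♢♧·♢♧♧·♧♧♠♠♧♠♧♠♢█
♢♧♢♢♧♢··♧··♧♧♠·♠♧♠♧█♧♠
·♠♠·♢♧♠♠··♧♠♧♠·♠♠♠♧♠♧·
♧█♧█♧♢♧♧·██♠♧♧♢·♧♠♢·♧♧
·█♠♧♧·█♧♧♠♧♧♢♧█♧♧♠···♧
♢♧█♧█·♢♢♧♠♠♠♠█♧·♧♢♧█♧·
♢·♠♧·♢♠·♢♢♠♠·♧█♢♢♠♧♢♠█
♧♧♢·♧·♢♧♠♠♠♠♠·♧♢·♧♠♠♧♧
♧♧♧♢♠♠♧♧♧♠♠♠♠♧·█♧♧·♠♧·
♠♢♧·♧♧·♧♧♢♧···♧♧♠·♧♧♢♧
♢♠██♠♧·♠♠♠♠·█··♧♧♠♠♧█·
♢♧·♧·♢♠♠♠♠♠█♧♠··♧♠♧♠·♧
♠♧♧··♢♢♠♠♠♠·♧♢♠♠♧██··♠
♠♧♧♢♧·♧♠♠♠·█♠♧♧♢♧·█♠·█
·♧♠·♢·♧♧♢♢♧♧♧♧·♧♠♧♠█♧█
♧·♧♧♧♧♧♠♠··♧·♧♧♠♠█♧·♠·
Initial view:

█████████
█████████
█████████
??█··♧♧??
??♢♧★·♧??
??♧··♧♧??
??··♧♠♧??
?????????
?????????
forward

█████████
█████████
█████████
█████████
??█·★♧♧??
??♢♧♧·♧??
??♧··♧♧??
??··♧♠♧??
?????????

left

█████████
█████████
█████████
█████████
??♧█★·♧♧?
??·♢♧♧·♧?
??·♧··♧♧?
???··♧♠♧?
?????????

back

█████████
█████████
█████████
??♧█··♧♧?
??·♢★♧·♧?
??·♧··♧♧?
??♠··♧♠♧?
?????????
?????????

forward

█████████
█████████
█████████
█████████
??♧█★·♧♧?
??·♢♧♧·♧?
??·♧··♧♧?
??♠··♧♠♧?
?????????

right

█████████
█████████
█████████
█████████
?♧█·★♧♧??
?·♢♧♧·♧??
?·♧··♧♧??
?♠··♧♠♧??
?????????

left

█████████
█████████
█████████
█████████
??♧█★·♧♧?
??·♢♧♧·♧?
??·♧··♧♧?
??♠··♧♠♧?
?????????

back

█████████
█████████
█████████
??♧█··♧♧?
??·♢★♧·♧?
??·♧··♧♧?
??♠··♧♠♧?
?????????
?????????

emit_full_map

♧█··♧♧
·♢★♧·♧
·♧··♧♧
♠··♧♠♧


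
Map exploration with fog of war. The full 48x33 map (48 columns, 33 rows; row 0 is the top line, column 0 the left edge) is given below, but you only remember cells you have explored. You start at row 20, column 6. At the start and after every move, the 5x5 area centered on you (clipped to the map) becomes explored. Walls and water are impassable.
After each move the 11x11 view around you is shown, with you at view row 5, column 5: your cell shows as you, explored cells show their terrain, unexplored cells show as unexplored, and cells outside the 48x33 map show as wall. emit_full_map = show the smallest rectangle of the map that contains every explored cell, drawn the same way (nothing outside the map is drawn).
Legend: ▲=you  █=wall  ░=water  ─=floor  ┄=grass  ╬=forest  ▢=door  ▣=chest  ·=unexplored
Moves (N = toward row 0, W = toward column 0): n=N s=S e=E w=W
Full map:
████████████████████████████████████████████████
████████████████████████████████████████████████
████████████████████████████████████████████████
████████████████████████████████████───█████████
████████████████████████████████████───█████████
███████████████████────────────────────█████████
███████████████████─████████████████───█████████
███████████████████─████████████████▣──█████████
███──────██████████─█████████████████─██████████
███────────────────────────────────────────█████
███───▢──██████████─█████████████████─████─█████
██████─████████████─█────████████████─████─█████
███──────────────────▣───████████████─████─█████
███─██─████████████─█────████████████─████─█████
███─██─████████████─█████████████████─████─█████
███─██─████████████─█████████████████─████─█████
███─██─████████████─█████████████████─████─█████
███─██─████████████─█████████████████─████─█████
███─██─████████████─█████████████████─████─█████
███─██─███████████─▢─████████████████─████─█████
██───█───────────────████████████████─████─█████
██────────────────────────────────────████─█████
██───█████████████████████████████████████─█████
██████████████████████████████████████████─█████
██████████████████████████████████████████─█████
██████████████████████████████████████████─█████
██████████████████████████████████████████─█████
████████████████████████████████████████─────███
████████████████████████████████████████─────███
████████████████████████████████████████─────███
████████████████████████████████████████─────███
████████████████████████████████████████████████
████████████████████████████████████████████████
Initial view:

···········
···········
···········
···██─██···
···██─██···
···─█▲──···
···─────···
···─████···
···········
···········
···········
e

···········
···········
···········
··██─███···
··██─███···
··─█─▲──···
··──────···
··─█████···
···········
···········
···········

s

···········
···········
··██─███···
··██─███···
··─█────···
··───▲──···
··─█████···
···█████···
···········
···········
···········

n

···········
···········
···········
··██─███···
··██─███···
··─█─▲──···
··──────···
··─█████···
···█████···
···········
···········

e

···········
···········
···········
·██─████···
·██─████···
·─█──▲──···
·───────···
·─██████···
··█████····
···········
···········

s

···········
···········
·██─████···
·██─████···
·─█─────···
·────▲──···
·─██████···
··██████···
···········
···········
···········

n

···········
···········
···········
·██─████···
·██─████···
·─█──▲──···
·───────···
·─██████···
··██████···
···········
···········

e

···········
···········
···········
██─█████···
██─█████···
─█───▲──···
────────···
─███████···
·██████····
···········
···········

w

···········
···········
···········
·██─█████··
·██─█████··
·─█──▲───··
·────────··
·─███████··
··██████···
···········
···········

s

···········
···········
·██─█████··
·██─█████··
·─█──────··
·────▲───··
·─███████··
··██████···
···········
···········
···········

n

···········
···········
···········
·██─█████··
·██─█████··
·─█──▲───··
·────────··
·─███████··
··██████···
···········
···········

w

···········
···········
···········
··██─█████·
··██─█████·
··─█─▲────·
··────────·
··─███████·
···██████··
···········
···········

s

···········
···········
··██─█████·
··██─█████·
··─█──────·
··───▲────·
··─███████·
···██████··
···········
···········
···········

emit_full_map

██─█████
██─█████
─█──────
───▲────
─███████
·██████·

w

···········
···········
···██─█████
···██─█████
···─█──────
···──▲─────
···─███████
···███████·
···········
···········
···········

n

···········
···········
···········
···██─█████
···██─█████
···─█▲─────
···────────
···─███████
···███████·
···········
···········

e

···········
···········
···········
··██─█████·
··██─█████·
··─█─▲────·
··────────·
··─███████·
··███████··
···········
···········

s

···········
···········
··██─█████·
··██─█████·
··─█──────·
··───▲────·
··─███████·
··███████··
···········
···········
···········

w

···········
···········
···██─█████
···██─█████
···─█──────
···──▲─────
···─███████
···███████·
···········
···········
···········

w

···········
···········
····██─████
···─██─████
···──█─────
···──▲─────
···──██████
···████████
···········
···········
···········

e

···········
···········
···██─█████
··─██─█████
··──█──────
··───▲─────
··──███████
··████████·
···········
···········
···········

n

···········
···········
···········
···██─█████
··─██─█████
··──█▲─────
··─────────
··──███████
··████████·
···········
···········

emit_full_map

·██─█████
─██─█████
──█▲─────
─────────
──███████
████████·

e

···········
···········
···········
··██─█████·
·─██─█████·
·──█─▲────·
·─────────·
·──███████·
·████████··
···········
···········

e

···········
···········
···········
·██─█████··
─██─█████··
──█──▲───··
─────────··
──███████··
████████···
···········
···········

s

···········
···········
·██─█████··
─██─█████··
──█──────··
─────▲───··
──███████··
████████···
···········
···········
···········

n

···········
···········
···········
·██─█████··
─██─█████··
──█──▲───··
─────────··
──███████··
████████···
···········
···········

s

···········
···········
·██─█████··
─██─█████··
──█──────··
─────▲───··
──███████··
████████···
···········
···········
···········

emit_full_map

·██─█████
─██─█████
──█──────
─────▲───
──███████
████████·


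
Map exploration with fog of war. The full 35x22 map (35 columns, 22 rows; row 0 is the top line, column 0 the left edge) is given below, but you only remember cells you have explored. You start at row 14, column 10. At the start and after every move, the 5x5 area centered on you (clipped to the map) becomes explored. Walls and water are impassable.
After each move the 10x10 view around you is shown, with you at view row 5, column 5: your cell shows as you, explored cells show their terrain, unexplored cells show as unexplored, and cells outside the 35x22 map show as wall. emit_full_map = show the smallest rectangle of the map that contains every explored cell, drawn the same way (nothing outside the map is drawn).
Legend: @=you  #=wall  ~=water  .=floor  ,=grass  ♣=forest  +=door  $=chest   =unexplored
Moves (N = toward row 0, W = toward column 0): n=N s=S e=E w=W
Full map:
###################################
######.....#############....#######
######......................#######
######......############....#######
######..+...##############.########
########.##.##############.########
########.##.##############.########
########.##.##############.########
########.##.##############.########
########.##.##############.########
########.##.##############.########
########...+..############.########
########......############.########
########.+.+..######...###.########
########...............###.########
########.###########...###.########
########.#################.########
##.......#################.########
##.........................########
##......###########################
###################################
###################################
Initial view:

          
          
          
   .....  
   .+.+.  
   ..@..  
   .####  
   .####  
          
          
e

          
          
          
  ......  
  .+.+..  
  ...@..  
  .#####  
  .#####  
          
          

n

          
          
          
   ..+..  
  ......  
  .+.@..  
  ......  
  .#####  
  .#####  
          

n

          
          
          
   ##.##  
   ..+..  
  ...@..  
  .+.+..  
  ......  
  .#####  
  .#####  

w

          
          
          
   .##.## 
   ...+.. 
   ..@... 
   .+.+.. 
   ...... 
   .##### 
   .##### 

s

          
          
   .##.## 
   ...+.. 
   ...... 
   .+@+.. 
   ...... 
   .##### 
   .##### 
          

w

          
          
    .##.##
   #...+..
   #......
   #.@.+..
   #......
   #.#####
    .#####
          

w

          
          
     .##.#
   ##...+.
   ##.....
   ##@+.+.
   ##.....
   ##.####
     .####
          

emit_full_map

  .##.##
##...+..
##......
##@+.+..
##......
##.#####
  .#####

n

          
          
          
   ##.##.#
   ##...+.
   ##@....
   ##.+.+.
   ##.....
   ##.####
     .####

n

          
          
          
   ##.##  
   ##.##.#
   ##@..+.
   ##.....
   ##.+.+.
   ##.....
   ##.####

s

          
          
   ##.##  
   ##.##.#
   ##...+.
   ##@....
   ##.+.+.
   ##.....
   ##.####
     .####

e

          
          
  ##.##   
  ##.##.##
  ##...+..
  ##.@....
  ##.+.+..
  ##......
  ##.#####
    .#####

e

          
          
 ##.##    
 ##.##.## 
 ##...+.. 
 ##..@... 
 ##.+.+.. 
 ##...... 
 ##.##### 
   .##### 

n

          
          
          
 ##.##.#  
 ##.##.## 
 ##..@+.. 
 ##...... 
 ##.+.+.. 
 ##...... 
 ##.##### 

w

          
          
          
  ##.##.# 
  ##.##.##
  ##.@.+..
  ##......
  ##.+.+..
  ##......
  ##.#####

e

          
          
          
 ##.##.#  
 ##.##.## 
 ##..@+.. 
 ##...... 
 ##.+.+.. 
 ##...... 
 ##.##### 

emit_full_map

##.##.# 
##.##.##
##..@+..
##......
##.+.+..
##......
##.#####
  .#####

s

          
          
 ##.##.#  
 ##.##.## 
 ##...+.. 
 ##..@... 
 ##.+.+.. 
 ##...... 
 ##.##### 
   .##### 

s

          
 ##.##.#  
 ##.##.## 
 ##...+.. 
 ##...... 
 ##.+@+.. 
 ##...... 
 ##.##### 
   .##### 
          

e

          
##.##.#   
##.##.##  
##...+..  
##......  
##.+.@..  
##......  
##.#####  
  .#####  
          

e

          
#.##.#    
#.##.##   
#...+..#  
#......#  
#.+.+@.#  
#.......  
#.######  
 .#####   
          

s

#.##.#    
#.##.##   
#...+..#  
#......#  
#.+.+..#  
#....@..  
#.######  
 .######  
          
          

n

          
#.##.#    
#.##.##   
#...+..#  
#......#  
#.+.+@.#  
#.......  
#.######  
 .######  
          

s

#.##.#    
#.##.##   
#...+..#  
#......#  
#.+.+..#  
#....@..  
#.######  
 .######  
          
          

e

.##.#     
.##.##    
...+..#   
......##  
.+.+..##  
.....@..  
.#######  
.#######  
          
          

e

##.#      
##.##     
..+..#    
.....###  
+.+..###  
.....@..  
########  
########  
          
          

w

.##.#     
.##.##    
...+..#   
......### 
.+.+..### 
.....@... 
.######## 
.######## 
          
          

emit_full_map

##.##.#    
##.##.##   
##...+..#  
##......###
##.+.+..###
##.....@...
##.########
  .########

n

          
.##.#     
.##.##    
...+..##  
......### 
.+.+.@### 
......... 
.######## 
.######## 
          

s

.##.#     
.##.##    
...+..##  
......### 
.+.+..### 
.....@... 
.######## 
.######## 
          
          

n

          
.##.#     
.##.##    
...+..##  
......### 
.+.+.@### 
......... 
.######## 
.######## 
          

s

.##.#     
.##.##    
...+..##  
......### 
.+.+..### 
.....@... 
.######## 
.######## 
          
          

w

#.##.#    
#.##.##   
#...+..## 
#......###
#.+.+..###
#....@....
#.########
 .########
          
          

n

          
#.##.#    
#.##.##   
#...+..## 
#......###
#.+.+@.###
#.........
#.########
 .########
          

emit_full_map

##.##.#    
##.##.##   
##...+..## 
##......###
##.+.+@.###
##.........
##.########
  .########
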